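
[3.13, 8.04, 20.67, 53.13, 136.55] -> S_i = 3.13*2.57^i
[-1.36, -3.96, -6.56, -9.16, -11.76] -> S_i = -1.36 + -2.60*i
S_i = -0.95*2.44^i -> [-0.95, -2.32, -5.66, -13.8, -33.67]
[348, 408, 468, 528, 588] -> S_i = 348 + 60*i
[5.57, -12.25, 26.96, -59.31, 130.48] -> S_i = 5.57*(-2.20)^i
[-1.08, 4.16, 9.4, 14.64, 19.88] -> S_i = -1.08 + 5.24*i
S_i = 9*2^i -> [9, 18, 36, 72, 144]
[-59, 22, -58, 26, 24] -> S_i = Random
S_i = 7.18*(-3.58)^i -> [7.18, -25.7, 92.02, -329.44, 1179.39]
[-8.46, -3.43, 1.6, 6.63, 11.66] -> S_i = -8.46 + 5.03*i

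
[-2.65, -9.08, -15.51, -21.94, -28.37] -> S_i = -2.65 + -6.43*i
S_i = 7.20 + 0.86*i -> [7.2, 8.06, 8.92, 9.78, 10.64]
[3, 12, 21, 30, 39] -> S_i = 3 + 9*i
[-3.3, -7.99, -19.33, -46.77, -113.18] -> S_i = -3.30*2.42^i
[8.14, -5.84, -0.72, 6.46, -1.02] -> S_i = Random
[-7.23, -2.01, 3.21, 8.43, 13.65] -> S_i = -7.23 + 5.22*i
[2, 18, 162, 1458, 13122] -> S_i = 2*9^i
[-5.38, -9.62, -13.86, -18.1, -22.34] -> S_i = -5.38 + -4.24*i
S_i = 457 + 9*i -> [457, 466, 475, 484, 493]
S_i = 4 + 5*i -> [4, 9, 14, 19, 24]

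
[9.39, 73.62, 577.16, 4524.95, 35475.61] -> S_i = 9.39*7.84^i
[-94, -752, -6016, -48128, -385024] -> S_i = -94*8^i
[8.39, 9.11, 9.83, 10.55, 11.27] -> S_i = 8.39 + 0.72*i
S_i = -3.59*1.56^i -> [-3.59, -5.6, -8.74, -13.63, -21.26]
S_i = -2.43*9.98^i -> [-2.43, -24.25, -242.03, -2415.45, -24106.18]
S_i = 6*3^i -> [6, 18, 54, 162, 486]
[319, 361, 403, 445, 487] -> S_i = 319 + 42*i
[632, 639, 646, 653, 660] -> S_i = 632 + 7*i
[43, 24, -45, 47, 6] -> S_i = Random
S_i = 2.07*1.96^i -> [2.07, 4.06, 7.95, 15.59, 30.55]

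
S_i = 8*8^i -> [8, 64, 512, 4096, 32768]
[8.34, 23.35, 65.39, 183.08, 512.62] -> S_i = 8.34*2.80^i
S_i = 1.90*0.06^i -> [1.9, 0.11, 0.01, 0.0, 0.0]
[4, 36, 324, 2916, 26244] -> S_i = 4*9^i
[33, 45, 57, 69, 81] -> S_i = 33 + 12*i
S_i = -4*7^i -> [-4, -28, -196, -1372, -9604]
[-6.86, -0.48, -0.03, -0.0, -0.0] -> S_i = -6.86*0.07^i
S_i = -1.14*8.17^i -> [-1.14, -9.31, -76.09, -621.69, -5079.17]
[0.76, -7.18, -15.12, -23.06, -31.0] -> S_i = 0.76 + -7.94*i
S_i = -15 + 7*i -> [-15, -8, -1, 6, 13]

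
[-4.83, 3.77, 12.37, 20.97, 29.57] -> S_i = -4.83 + 8.60*i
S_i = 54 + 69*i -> [54, 123, 192, 261, 330]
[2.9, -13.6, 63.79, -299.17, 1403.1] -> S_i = 2.90*(-4.69)^i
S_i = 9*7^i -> [9, 63, 441, 3087, 21609]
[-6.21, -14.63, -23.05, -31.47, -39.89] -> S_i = -6.21 + -8.42*i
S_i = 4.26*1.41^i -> [4.26, 6.01, 8.47, 11.94, 16.84]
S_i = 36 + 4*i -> [36, 40, 44, 48, 52]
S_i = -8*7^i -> [-8, -56, -392, -2744, -19208]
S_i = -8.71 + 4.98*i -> [-8.71, -3.73, 1.25, 6.23, 11.21]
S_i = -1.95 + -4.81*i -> [-1.95, -6.76, -11.57, -16.38, -21.19]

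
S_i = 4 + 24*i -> [4, 28, 52, 76, 100]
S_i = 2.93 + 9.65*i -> [2.93, 12.58, 22.23, 31.88, 41.53]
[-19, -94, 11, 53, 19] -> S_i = Random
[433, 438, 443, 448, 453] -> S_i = 433 + 5*i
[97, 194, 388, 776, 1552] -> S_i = 97*2^i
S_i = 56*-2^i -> [56, -112, 224, -448, 896]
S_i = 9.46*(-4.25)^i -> [9.46, -40.21, 170.87, -726.2, 3086.36]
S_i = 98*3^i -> [98, 294, 882, 2646, 7938]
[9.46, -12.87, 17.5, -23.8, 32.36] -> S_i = 9.46*(-1.36)^i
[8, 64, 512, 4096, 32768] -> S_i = 8*8^i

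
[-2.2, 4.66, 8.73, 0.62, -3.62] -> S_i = Random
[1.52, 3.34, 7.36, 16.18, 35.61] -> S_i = 1.52*2.20^i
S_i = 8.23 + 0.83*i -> [8.23, 9.06, 9.89, 10.72, 11.55]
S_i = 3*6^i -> [3, 18, 108, 648, 3888]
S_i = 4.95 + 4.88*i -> [4.95, 9.83, 14.71, 19.59, 24.47]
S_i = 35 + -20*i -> [35, 15, -5, -25, -45]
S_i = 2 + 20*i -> [2, 22, 42, 62, 82]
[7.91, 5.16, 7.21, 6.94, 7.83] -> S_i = Random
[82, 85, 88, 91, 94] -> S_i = 82 + 3*i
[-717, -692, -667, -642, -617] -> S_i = -717 + 25*i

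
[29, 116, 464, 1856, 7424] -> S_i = 29*4^i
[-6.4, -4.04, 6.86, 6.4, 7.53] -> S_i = Random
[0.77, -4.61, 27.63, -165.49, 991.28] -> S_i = 0.77*(-5.99)^i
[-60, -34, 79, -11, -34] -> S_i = Random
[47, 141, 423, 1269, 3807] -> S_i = 47*3^i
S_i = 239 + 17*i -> [239, 256, 273, 290, 307]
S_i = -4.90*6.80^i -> [-4.9, -33.32, -226.58, -1540.72, -10476.87]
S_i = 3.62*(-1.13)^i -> [3.62, -4.09, 4.62, -5.22, 5.9]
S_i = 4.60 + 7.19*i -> [4.6, 11.79, 18.98, 26.17, 33.36]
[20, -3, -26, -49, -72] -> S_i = 20 + -23*i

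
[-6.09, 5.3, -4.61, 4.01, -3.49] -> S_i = -6.09*(-0.87)^i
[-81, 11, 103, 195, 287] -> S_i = -81 + 92*i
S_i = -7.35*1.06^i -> [-7.35, -7.79, -8.26, -8.75, -9.28]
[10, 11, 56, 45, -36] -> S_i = Random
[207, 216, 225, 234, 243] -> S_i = 207 + 9*i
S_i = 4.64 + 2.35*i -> [4.64, 6.99, 9.34, 11.69, 14.04]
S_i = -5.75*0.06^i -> [-5.75, -0.34, -0.02, -0.0, -0.0]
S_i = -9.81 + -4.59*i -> [-9.81, -14.4, -18.99, -23.58, -28.17]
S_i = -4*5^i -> [-4, -20, -100, -500, -2500]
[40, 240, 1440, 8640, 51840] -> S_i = 40*6^i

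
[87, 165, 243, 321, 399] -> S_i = 87 + 78*i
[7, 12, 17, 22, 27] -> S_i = 7 + 5*i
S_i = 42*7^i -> [42, 294, 2058, 14406, 100842]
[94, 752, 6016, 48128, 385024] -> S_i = 94*8^i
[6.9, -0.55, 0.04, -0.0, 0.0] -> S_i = 6.90*(-0.08)^i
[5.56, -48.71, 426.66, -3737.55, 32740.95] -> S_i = 5.56*(-8.76)^i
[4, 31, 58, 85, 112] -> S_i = 4 + 27*i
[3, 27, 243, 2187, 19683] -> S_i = 3*9^i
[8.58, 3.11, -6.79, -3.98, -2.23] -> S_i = Random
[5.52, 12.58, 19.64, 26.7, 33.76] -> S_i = 5.52 + 7.06*i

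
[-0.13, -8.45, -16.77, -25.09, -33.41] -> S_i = -0.13 + -8.32*i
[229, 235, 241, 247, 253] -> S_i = 229 + 6*i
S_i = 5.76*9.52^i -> [5.76, 54.84, 522.03, 4969.74, 47311.89]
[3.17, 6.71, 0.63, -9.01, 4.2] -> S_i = Random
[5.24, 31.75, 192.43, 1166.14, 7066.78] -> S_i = 5.24*6.06^i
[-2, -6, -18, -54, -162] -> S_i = -2*3^i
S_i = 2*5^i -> [2, 10, 50, 250, 1250]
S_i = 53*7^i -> [53, 371, 2597, 18179, 127253]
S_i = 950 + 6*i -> [950, 956, 962, 968, 974]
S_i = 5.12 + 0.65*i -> [5.12, 5.77, 6.42, 7.07, 7.72]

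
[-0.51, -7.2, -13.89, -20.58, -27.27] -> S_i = -0.51 + -6.69*i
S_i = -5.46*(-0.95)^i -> [-5.46, 5.19, -4.93, 4.68, -4.45]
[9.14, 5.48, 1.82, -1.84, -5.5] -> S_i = 9.14 + -3.66*i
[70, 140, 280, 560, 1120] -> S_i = 70*2^i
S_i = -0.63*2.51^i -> [-0.63, -1.58, -3.97, -9.96, -25.01]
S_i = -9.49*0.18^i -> [-9.49, -1.71, -0.31, -0.06, -0.01]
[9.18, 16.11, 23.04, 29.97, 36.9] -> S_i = 9.18 + 6.93*i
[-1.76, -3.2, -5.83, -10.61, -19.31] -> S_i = -1.76*1.82^i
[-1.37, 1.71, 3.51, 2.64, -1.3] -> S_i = Random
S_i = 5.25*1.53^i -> [5.25, 8.03, 12.29, 18.8, 28.77]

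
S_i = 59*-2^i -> [59, -118, 236, -472, 944]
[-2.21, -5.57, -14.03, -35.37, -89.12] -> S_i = -2.21*2.52^i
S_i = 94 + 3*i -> [94, 97, 100, 103, 106]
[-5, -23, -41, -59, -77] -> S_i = -5 + -18*i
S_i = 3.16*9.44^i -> [3.16, 29.83, 281.6, 2658.29, 25094.3]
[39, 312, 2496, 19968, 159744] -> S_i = 39*8^i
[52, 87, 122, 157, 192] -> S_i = 52 + 35*i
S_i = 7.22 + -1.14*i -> [7.22, 6.08, 4.94, 3.8, 2.66]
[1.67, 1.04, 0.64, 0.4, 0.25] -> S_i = 1.67*0.62^i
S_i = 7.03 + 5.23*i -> [7.03, 12.26, 17.49, 22.72, 27.95]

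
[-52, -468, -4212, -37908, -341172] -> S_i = -52*9^i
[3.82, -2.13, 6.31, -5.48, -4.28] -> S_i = Random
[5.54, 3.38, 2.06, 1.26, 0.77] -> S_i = 5.54*0.61^i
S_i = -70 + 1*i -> [-70, -69, -68, -67, -66]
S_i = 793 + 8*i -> [793, 801, 809, 817, 825]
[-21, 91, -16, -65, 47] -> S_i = Random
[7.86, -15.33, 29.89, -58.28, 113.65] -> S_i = 7.86*(-1.95)^i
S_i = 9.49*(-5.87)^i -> [9.49, -55.71, 327.0, -1919.47, 11267.27]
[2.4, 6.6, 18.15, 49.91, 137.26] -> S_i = 2.40*2.75^i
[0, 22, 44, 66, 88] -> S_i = 0 + 22*i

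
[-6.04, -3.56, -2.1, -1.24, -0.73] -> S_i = -6.04*0.59^i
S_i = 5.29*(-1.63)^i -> [5.29, -8.62, 14.06, -22.91, 37.34]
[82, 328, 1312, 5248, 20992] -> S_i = 82*4^i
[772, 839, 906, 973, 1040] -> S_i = 772 + 67*i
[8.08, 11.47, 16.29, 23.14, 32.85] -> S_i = 8.08*1.42^i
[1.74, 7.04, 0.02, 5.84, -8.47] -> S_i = Random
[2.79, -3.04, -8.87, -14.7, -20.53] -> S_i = 2.79 + -5.83*i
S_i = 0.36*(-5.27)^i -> [0.36, -1.9, 10.0, -52.69, 277.68]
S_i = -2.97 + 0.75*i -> [-2.97, -2.22, -1.47, -0.72, 0.03]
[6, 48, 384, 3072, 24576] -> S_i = 6*8^i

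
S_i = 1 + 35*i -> [1, 36, 71, 106, 141]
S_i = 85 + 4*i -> [85, 89, 93, 97, 101]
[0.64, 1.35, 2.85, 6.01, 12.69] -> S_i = 0.64*2.11^i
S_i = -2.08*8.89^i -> [-2.08, -18.49, -164.39, -1461.4, -12991.83]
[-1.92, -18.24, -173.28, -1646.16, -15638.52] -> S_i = -1.92*9.50^i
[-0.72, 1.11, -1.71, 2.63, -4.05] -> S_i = -0.72*(-1.54)^i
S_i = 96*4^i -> [96, 384, 1536, 6144, 24576]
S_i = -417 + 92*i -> [-417, -325, -233, -141, -49]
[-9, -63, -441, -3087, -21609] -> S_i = -9*7^i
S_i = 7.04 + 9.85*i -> [7.04, 16.89, 26.74, 36.59, 46.44]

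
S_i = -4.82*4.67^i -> [-4.82, -22.51, -105.12, -490.91, -2292.53]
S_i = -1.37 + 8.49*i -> [-1.37, 7.12, 15.61, 24.1, 32.59]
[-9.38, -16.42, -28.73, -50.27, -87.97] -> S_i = -9.38*1.75^i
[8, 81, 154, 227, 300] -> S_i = 8 + 73*i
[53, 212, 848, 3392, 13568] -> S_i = 53*4^i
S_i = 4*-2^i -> [4, -8, 16, -32, 64]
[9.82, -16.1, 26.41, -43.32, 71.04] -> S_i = 9.82*(-1.64)^i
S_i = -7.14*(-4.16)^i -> [-7.14, 29.7, -123.56, 514.02, -2138.31]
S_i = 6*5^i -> [6, 30, 150, 750, 3750]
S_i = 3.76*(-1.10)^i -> [3.76, -4.14, 4.55, -5.0, 5.51]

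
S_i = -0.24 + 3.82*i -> [-0.24, 3.58, 7.4, 11.22, 15.04]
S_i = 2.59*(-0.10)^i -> [2.59, -0.26, 0.03, -0.0, 0.0]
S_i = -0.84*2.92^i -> [-0.84, -2.45, -7.16, -20.91, -61.07]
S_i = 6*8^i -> [6, 48, 384, 3072, 24576]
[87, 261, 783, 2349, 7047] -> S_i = 87*3^i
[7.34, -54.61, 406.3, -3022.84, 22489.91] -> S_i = 7.34*(-7.44)^i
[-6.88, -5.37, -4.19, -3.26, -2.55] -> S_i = -6.88*0.78^i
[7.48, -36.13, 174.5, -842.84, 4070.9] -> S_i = 7.48*(-4.83)^i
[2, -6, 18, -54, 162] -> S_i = 2*-3^i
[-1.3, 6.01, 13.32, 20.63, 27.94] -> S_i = -1.30 + 7.31*i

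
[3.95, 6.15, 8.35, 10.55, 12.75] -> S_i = 3.95 + 2.20*i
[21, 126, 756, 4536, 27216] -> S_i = 21*6^i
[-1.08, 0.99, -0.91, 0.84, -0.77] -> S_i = -1.08*(-0.92)^i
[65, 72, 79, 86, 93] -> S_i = 65 + 7*i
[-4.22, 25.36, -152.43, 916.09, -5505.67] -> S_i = -4.22*(-6.01)^i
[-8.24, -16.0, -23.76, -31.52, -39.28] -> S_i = -8.24 + -7.76*i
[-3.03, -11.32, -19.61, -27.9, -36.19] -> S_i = -3.03 + -8.29*i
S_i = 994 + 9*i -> [994, 1003, 1012, 1021, 1030]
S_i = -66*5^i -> [-66, -330, -1650, -8250, -41250]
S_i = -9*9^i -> [-9, -81, -729, -6561, -59049]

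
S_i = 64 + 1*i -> [64, 65, 66, 67, 68]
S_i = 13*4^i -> [13, 52, 208, 832, 3328]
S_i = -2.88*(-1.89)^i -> [-2.88, 5.44, -10.29, 19.44, -36.75]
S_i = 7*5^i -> [7, 35, 175, 875, 4375]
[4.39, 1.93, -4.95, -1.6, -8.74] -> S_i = Random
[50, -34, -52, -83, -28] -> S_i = Random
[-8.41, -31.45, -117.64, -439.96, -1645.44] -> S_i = -8.41*3.74^i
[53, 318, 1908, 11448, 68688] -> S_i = 53*6^i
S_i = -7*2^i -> [-7, -14, -28, -56, -112]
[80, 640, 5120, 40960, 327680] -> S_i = 80*8^i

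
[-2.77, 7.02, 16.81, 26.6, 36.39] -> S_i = -2.77 + 9.79*i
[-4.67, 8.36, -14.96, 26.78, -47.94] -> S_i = -4.67*(-1.79)^i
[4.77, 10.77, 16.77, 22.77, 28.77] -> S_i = 4.77 + 6.00*i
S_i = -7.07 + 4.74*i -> [-7.07, -2.33, 2.41, 7.15, 11.89]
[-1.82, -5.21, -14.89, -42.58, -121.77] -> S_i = -1.82*2.86^i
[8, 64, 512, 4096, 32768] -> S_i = 8*8^i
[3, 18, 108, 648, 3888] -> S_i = 3*6^i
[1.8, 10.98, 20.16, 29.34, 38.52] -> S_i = 1.80 + 9.18*i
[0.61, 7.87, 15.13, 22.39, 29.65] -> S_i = 0.61 + 7.26*i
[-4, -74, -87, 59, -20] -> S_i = Random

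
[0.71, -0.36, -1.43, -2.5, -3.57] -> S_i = 0.71 + -1.07*i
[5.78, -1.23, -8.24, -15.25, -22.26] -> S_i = 5.78 + -7.01*i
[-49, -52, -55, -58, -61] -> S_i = -49 + -3*i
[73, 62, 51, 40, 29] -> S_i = 73 + -11*i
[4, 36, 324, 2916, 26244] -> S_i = 4*9^i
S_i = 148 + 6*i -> [148, 154, 160, 166, 172]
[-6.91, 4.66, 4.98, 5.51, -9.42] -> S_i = Random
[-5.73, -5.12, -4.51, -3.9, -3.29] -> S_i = -5.73 + 0.61*i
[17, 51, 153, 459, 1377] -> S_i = 17*3^i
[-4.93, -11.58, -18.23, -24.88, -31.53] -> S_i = -4.93 + -6.65*i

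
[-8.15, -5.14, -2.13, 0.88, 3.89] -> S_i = -8.15 + 3.01*i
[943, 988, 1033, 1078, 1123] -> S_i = 943 + 45*i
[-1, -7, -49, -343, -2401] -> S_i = -1*7^i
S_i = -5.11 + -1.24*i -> [-5.11, -6.35, -7.59, -8.83, -10.07]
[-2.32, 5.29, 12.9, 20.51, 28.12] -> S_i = -2.32 + 7.61*i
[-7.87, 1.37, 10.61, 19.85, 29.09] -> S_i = -7.87 + 9.24*i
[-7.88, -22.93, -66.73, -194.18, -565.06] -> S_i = -7.88*2.91^i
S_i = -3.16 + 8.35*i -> [-3.16, 5.19, 13.54, 21.89, 30.24]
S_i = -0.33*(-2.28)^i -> [-0.33, 0.75, -1.72, 3.91, -8.92]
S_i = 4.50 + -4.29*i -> [4.5, 0.21, -4.08, -8.37, -12.66]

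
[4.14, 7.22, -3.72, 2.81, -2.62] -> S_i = Random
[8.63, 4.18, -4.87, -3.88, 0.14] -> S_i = Random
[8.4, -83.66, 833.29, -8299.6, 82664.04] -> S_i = 8.40*(-9.96)^i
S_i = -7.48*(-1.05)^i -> [-7.48, 7.85, -8.25, 8.66, -9.09]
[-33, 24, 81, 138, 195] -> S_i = -33 + 57*i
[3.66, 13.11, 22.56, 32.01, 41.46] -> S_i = 3.66 + 9.45*i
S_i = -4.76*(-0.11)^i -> [-4.76, 0.52, -0.06, 0.01, -0.0]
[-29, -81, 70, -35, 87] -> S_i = Random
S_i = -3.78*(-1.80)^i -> [-3.78, 6.8, -12.25, 22.04, -39.68]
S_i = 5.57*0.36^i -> [5.57, 2.01, 0.72, 0.26, 0.09]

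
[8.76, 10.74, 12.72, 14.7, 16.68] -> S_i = 8.76 + 1.98*i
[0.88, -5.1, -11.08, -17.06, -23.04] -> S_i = 0.88 + -5.98*i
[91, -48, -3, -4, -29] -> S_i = Random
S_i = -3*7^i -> [-3, -21, -147, -1029, -7203]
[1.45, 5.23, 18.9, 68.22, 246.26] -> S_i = 1.45*3.61^i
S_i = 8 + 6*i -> [8, 14, 20, 26, 32]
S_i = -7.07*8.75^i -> [-7.07, -61.86, -541.3, -4736.35, -41443.04]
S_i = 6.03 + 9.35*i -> [6.03, 15.38, 24.73, 34.08, 43.43]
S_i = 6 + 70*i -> [6, 76, 146, 216, 286]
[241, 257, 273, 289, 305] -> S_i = 241 + 16*i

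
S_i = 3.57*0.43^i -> [3.57, 1.54, 0.66, 0.28, 0.12]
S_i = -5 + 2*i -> [-5, -3, -1, 1, 3]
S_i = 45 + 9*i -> [45, 54, 63, 72, 81]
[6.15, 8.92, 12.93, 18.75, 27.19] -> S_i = 6.15*1.45^i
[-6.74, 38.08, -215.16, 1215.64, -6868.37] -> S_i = -6.74*(-5.65)^i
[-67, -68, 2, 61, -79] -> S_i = Random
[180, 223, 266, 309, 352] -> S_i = 180 + 43*i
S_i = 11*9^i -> [11, 99, 891, 8019, 72171]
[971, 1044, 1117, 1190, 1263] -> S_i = 971 + 73*i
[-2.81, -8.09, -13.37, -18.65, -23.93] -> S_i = -2.81 + -5.28*i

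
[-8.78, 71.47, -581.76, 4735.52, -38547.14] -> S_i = -8.78*(-8.14)^i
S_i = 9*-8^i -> [9, -72, 576, -4608, 36864]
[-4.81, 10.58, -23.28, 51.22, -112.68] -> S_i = -4.81*(-2.20)^i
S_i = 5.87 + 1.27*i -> [5.87, 7.14, 8.41, 9.68, 10.95]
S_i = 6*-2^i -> [6, -12, 24, -48, 96]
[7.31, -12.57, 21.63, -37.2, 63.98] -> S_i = 7.31*(-1.72)^i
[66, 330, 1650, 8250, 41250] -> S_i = 66*5^i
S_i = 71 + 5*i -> [71, 76, 81, 86, 91]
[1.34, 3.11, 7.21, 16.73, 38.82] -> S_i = 1.34*2.32^i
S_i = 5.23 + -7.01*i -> [5.23, -1.78, -8.79, -15.8, -22.81]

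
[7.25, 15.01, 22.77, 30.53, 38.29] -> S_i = 7.25 + 7.76*i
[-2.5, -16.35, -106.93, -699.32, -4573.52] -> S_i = -2.50*6.54^i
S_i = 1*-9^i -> [1, -9, 81, -729, 6561]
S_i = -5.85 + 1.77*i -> [-5.85, -4.08, -2.31, -0.54, 1.23]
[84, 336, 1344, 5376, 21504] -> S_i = 84*4^i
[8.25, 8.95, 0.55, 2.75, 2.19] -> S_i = Random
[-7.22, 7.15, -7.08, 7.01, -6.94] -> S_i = -7.22*(-0.99)^i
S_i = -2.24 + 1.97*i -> [-2.24, -0.27, 1.7, 3.67, 5.64]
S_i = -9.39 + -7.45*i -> [-9.39, -16.84, -24.29, -31.74, -39.19]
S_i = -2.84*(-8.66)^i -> [-2.84, 24.59, -212.99, 1844.47, -15973.13]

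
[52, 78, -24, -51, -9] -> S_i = Random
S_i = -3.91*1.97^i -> [-3.91, -7.7, -15.17, -29.89, -58.89]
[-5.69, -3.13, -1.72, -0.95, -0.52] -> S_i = -5.69*0.55^i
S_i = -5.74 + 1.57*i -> [-5.74, -4.17, -2.6, -1.03, 0.54]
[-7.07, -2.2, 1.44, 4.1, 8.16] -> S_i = Random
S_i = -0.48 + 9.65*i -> [-0.48, 9.17, 18.82, 28.47, 38.12]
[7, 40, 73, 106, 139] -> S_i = 7 + 33*i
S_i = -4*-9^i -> [-4, 36, -324, 2916, -26244]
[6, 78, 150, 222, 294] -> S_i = 6 + 72*i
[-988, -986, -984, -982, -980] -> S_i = -988 + 2*i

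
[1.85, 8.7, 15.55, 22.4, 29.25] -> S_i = 1.85 + 6.85*i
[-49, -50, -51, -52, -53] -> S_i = -49 + -1*i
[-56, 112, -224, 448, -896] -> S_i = -56*-2^i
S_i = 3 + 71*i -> [3, 74, 145, 216, 287]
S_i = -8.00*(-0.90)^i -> [-8.0, 7.2, -6.48, 5.83, -5.25]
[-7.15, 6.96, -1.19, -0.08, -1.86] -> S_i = Random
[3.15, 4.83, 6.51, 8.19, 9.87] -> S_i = 3.15 + 1.68*i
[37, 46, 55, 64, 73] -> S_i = 37 + 9*i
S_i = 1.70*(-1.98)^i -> [1.7, -3.37, 6.66, -13.2, 26.13]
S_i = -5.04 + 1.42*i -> [-5.04, -3.62, -2.2, -0.78, 0.64]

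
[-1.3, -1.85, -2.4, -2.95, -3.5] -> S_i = -1.30 + -0.55*i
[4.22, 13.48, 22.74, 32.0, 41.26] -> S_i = 4.22 + 9.26*i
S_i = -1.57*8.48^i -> [-1.57, -13.31, -112.9, -957.39, -8118.64]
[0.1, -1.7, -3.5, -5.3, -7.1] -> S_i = 0.10 + -1.80*i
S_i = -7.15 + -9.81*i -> [-7.15, -16.96, -26.77, -36.58, -46.39]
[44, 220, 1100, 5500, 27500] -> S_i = 44*5^i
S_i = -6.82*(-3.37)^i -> [-6.82, 22.98, -77.45, 261.02, -879.64]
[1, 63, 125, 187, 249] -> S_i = 1 + 62*i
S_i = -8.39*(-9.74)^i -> [-8.39, 81.72, -795.94, 7752.45, -75508.84]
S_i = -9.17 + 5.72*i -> [-9.17, -3.45, 2.27, 7.99, 13.71]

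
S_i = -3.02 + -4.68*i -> [-3.02, -7.7, -12.38, -17.06, -21.74]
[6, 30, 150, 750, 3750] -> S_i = 6*5^i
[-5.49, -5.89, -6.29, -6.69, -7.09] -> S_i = -5.49 + -0.40*i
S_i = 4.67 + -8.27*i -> [4.67, -3.6, -11.87, -20.14, -28.41]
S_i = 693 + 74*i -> [693, 767, 841, 915, 989]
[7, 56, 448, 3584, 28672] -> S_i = 7*8^i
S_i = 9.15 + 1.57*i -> [9.15, 10.72, 12.29, 13.86, 15.43]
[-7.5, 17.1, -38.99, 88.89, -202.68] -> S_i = -7.50*(-2.28)^i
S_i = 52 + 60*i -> [52, 112, 172, 232, 292]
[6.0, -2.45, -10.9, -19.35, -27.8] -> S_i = 6.00 + -8.45*i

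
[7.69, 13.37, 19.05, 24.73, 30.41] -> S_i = 7.69 + 5.68*i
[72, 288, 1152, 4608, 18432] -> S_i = 72*4^i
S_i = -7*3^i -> [-7, -21, -63, -189, -567]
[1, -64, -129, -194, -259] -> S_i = 1 + -65*i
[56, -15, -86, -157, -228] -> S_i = 56 + -71*i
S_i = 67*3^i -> [67, 201, 603, 1809, 5427]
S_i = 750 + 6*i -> [750, 756, 762, 768, 774]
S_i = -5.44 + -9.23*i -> [-5.44, -14.67, -23.9, -33.13, -42.36]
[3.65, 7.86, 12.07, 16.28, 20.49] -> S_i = 3.65 + 4.21*i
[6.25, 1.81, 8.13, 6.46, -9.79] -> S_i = Random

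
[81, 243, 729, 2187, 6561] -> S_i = 81*3^i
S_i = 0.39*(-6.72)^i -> [0.39, -2.62, 17.61, -118.35, 795.32]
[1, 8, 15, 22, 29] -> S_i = 1 + 7*i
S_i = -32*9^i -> [-32, -288, -2592, -23328, -209952]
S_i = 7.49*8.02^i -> [7.49, 60.07, 481.76, 3863.71, 30986.98]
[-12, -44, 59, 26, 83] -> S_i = Random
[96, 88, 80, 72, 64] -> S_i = 96 + -8*i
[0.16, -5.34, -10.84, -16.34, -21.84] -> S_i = 0.16 + -5.50*i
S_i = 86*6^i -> [86, 516, 3096, 18576, 111456]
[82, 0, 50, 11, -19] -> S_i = Random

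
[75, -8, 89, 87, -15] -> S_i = Random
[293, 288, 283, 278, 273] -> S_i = 293 + -5*i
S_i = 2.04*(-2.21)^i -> [2.04, -4.51, 9.96, -22.02, 48.66]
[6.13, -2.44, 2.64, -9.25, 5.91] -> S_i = Random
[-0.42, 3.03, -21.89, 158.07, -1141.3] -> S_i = -0.42*(-7.22)^i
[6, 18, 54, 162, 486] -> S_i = 6*3^i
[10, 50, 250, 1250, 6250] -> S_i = 10*5^i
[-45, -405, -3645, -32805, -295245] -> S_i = -45*9^i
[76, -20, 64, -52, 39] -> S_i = Random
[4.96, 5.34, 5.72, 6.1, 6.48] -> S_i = 4.96 + 0.38*i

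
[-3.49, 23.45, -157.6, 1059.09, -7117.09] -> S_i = -3.49*(-6.72)^i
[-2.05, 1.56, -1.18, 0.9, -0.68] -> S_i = -2.05*(-0.76)^i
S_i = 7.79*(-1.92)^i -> [7.79, -14.96, 28.72, -55.14, 105.86]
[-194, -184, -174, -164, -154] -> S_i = -194 + 10*i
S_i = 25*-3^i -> [25, -75, 225, -675, 2025]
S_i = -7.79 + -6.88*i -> [-7.79, -14.67, -21.55, -28.43, -35.31]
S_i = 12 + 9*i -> [12, 21, 30, 39, 48]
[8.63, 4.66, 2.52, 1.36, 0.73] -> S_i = 8.63*0.54^i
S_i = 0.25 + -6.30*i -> [0.25, -6.05, -12.35, -18.65, -24.95]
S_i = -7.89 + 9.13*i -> [-7.89, 1.24, 10.37, 19.5, 28.63]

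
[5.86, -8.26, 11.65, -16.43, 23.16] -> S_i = 5.86*(-1.41)^i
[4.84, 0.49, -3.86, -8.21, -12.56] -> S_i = 4.84 + -4.35*i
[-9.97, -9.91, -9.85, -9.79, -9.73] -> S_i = -9.97 + 0.06*i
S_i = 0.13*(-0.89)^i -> [0.13, -0.12, 0.1, -0.09, 0.08]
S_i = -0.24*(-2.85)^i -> [-0.24, 0.68, -1.95, 5.56, -15.83]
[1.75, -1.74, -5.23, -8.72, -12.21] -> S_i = 1.75 + -3.49*i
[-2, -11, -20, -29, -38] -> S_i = -2 + -9*i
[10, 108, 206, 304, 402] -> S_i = 10 + 98*i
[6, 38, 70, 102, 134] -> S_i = 6 + 32*i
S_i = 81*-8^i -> [81, -648, 5184, -41472, 331776]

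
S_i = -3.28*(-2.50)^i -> [-3.28, 8.2, -20.5, 51.25, -128.12]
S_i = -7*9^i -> [-7, -63, -567, -5103, -45927]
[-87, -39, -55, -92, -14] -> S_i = Random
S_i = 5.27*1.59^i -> [5.27, 8.38, 13.32, 21.18, 33.68]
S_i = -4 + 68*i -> [-4, 64, 132, 200, 268]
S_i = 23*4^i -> [23, 92, 368, 1472, 5888]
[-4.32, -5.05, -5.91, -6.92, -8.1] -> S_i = -4.32*1.17^i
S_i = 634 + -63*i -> [634, 571, 508, 445, 382]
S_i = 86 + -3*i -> [86, 83, 80, 77, 74]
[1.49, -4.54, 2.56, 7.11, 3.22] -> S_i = Random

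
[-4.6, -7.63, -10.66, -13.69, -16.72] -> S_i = -4.60 + -3.03*i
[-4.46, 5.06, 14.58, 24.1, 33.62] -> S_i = -4.46 + 9.52*i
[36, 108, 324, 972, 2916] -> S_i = 36*3^i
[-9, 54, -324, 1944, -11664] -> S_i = -9*-6^i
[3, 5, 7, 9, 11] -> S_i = 3 + 2*i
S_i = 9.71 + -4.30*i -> [9.71, 5.41, 1.11, -3.19, -7.49]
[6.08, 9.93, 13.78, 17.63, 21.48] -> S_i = 6.08 + 3.85*i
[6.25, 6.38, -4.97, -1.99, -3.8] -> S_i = Random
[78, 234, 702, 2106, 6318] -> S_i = 78*3^i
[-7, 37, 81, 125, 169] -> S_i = -7 + 44*i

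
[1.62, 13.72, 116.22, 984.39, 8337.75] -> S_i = 1.62*8.47^i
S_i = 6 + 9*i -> [6, 15, 24, 33, 42]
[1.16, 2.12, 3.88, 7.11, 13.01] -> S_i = 1.16*1.83^i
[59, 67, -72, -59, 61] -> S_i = Random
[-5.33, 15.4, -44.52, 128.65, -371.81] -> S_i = -5.33*(-2.89)^i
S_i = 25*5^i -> [25, 125, 625, 3125, 15625]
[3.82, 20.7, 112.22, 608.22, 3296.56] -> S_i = 3.82*5.42^i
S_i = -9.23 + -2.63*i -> [-9.23, -11.86, -14.49, -17.12, -19.75]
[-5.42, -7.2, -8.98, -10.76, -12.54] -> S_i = -5.42 + -1.78*i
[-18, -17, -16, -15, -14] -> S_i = -18 + 1*i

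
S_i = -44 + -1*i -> [-44, -45, -46, -47, -48]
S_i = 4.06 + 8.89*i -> [4.06, 12.95, 21.84, 30.73, 39.62]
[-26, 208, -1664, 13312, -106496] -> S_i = -26*-8^i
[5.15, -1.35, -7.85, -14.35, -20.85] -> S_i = 5.15 + -6.50*i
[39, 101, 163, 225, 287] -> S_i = 39 + 62*i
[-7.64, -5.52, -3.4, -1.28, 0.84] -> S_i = -7.64 + 2.12*i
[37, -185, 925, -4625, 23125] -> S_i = 37*-5^i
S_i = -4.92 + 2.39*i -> [-4.92, -2.53, -0.14, 2.25, 4.64]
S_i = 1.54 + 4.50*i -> [1.54, 6.04, 10.54, 15.04, 19.54]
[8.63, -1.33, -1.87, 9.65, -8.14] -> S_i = Random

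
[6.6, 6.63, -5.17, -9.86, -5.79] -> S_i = Random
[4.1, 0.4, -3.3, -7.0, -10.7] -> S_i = 4.10 + -3.70*i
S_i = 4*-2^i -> [4, -8, 16, -32, 64]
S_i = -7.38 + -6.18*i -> [-7.38, -13.56, -19.74, -25.92, -32.1]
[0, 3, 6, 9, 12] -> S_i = 0 + 3*i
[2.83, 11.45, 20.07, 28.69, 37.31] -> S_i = 2.83 + 8.62*i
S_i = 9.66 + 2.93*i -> [9.66, 12.59, 15.52, 18.45, 21.38]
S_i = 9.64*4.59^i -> [9.64, 44.25, 203.1, 932.21, 4278.86]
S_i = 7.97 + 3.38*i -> [7.97, 11.35, 14.73, 18.11, 21.49]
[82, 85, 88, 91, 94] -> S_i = 82 + 3*i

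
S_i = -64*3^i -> [-64, -192, -576, -1728, -5184]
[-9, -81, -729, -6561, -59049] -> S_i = -9*9^i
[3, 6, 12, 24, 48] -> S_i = 3*2^i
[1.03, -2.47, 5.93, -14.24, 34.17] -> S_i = 1.03*(-2.40)^i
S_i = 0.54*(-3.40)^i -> [0.54, -1.84, 6.24, -21.22, 72.16]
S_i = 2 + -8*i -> [2, -6, -14, -22, -30]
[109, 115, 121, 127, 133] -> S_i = 109 + 6*i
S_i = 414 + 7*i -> [414, 421, 428, 435, 442]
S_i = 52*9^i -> [52, 468, 4212, 37908, 341172]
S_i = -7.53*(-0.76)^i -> [-7.53, 5.72, -4.35, 3.31, -2.51]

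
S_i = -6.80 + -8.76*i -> [-6.8, -15.56, -24.32, -33.08, -41.84]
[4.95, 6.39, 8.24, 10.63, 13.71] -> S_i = 4.95*1.29^i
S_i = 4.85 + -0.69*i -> [4.85, 4.16, 3.47, 2.78, 2.09]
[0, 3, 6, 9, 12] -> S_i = 0 + 3*i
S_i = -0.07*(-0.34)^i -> [-0.07, 0.02, -0.01, 0.0, -0.0]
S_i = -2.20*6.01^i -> [-2.2, -13.22, -79.46, -477.58, -2870.26]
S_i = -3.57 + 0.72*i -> [-3.57, -2.85, -2.13, -1.41, -0.69]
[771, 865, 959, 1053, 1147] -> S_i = 771 + 94*i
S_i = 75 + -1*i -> [75, 74, 73, 72, 71]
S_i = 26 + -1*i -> [26, 25, 24, 23, 22]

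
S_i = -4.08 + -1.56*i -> [-4.08, -5.64, -7.2, -8.76, -10.32]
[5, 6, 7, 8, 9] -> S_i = 5 + 1*i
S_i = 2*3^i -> [2, 6, 18, 54, 162]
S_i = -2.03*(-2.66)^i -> [-2.03, 5.4, -14.36, 38.21, -101.63]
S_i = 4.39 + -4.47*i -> [4.39, -0.08, -4.55, -9.02, -13.49]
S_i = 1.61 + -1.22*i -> [1.61, 0.39, -0.83, -2.05, -3.27]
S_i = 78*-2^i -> [78, -156, 312, -624, 1248]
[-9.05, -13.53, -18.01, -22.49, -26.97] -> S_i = -9.05 + -4.48*i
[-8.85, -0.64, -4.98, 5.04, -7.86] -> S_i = Random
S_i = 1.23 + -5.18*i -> [1.23, -3.95, -9.13, -14.31, -19.49]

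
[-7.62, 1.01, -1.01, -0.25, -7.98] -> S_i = Random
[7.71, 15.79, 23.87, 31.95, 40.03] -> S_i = 7.71 + 8.08*i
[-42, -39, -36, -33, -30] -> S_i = -42 + 3*i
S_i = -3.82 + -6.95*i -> [-3.82, -10.77, -17.72, -24.67, -31.62]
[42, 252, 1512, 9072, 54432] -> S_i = 42*6^i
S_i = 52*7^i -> [52, 364, 2548, 17836, 124852]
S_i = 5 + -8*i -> [5, -3, -11, -19, -27]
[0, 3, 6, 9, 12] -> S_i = 0 + 3*i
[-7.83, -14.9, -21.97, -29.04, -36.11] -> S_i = -7.83 + -7.07*i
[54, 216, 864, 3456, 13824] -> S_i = 54*4^i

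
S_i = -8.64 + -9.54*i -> [-8.64, -18.18, -27.72, -37.26, -46.8]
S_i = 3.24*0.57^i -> [3.24, 1.85, 1.05, 0.6, 0.34]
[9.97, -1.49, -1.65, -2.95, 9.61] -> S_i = Random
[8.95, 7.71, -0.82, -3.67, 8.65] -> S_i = Random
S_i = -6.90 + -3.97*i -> [-6.9, -10.87, -14.84, -18.81, -22.78]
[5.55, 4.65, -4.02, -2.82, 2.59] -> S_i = Random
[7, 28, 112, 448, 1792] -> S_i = 7*4^i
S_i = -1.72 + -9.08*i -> [-1.72, -10.8, -19.88, -28.96, -38.04]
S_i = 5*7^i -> [5, 35, 245, 1715, 12005]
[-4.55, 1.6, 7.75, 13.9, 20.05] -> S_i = -4.55 + 6.15*i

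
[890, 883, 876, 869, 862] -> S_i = 890 + -7*i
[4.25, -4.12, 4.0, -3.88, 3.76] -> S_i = 4.25*(-0.97)^i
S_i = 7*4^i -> [7, 28, 112, 448, 1792]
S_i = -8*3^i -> [-8, -24, -72, -216, -648]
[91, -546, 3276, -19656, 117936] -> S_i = 91*-6^i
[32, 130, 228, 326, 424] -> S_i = 32 + 98*i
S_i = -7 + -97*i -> [-7, -104, -201, -298, -395]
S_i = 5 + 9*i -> [5, 14, 23, 32, 41]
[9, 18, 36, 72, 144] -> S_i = 9*2^i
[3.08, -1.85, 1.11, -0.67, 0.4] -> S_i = 3.08*(-0.60)^i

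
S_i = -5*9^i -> [-5, -45, -405, -3645, -32805]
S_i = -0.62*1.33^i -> [-0.62, -0.82, -1.1, -1.46, -1.94]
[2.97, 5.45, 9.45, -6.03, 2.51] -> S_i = Random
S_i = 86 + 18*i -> [86, 104, 122, 140, 158]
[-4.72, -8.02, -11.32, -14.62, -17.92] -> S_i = -4.72 + -3.30*i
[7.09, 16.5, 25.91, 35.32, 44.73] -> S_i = 7.09 + 9.41*i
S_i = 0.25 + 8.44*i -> [0.25, 8.69, 17.13, 25.57, 34.01]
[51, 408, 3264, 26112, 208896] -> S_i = 51*8^i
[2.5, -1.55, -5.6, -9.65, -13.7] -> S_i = 2.50 + -4.05*i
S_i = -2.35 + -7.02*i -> [-2.35, -9.37, -16.39, -23.41, -30.43]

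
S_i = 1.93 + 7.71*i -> [1.93, 9.64, 17.35, 25.06, 32.77]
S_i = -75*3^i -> [-75, -225, -675, -2025, -6075]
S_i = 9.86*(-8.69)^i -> [9.86, -85.68, 744.59, -6470.48, 56228.44]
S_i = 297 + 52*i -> [297, 349, 401, 453, 505]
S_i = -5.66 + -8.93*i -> [-5.66, -14.59, -23.52, -32.45, -41.38]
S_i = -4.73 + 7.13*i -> [-4.73, 2.4, 9.53, 16.66, 23.79]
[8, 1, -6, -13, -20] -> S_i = 8 + -7*i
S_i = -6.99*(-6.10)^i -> [-6.99, 42.64, -260.1, 1586.6, -9678.24]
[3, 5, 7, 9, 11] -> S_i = 3 + 2*i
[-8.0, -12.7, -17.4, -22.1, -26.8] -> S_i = -8.00 + -4.70*i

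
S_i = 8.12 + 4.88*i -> [8.12, 13.0, 17.88, 22.76, 27.64]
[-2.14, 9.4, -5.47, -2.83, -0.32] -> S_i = Random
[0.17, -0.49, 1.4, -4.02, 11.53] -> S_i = 0.17*(-2.87)^i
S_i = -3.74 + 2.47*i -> [-3.74, -1.27, 1.2, 3.67, 6.14]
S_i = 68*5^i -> [68, 340, 1700, 8500, 42500]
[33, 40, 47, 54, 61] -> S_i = 33 + 7*i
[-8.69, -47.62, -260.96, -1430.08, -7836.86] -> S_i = -8.69*5.48^i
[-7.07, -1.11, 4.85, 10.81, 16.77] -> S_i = -7.07 + 5.96*i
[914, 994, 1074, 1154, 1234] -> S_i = 914 + 80*i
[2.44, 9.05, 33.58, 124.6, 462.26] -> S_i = 2.44*3.71^i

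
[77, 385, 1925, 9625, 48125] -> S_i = 77*5^i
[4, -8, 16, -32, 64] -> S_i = 4*-2^i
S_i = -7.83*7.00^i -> [-7.83, -54.81, -383.67, -2685.69, -18799.83]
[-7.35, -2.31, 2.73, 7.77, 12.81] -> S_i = -7.35 + 5.04*i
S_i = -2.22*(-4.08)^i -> [-2.22, 9.06, -36.96, 150.78, -615.17]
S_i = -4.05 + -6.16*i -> [-4.05, -10.21, -16.37, -22.53, -28.69]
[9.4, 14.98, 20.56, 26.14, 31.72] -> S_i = 9.40 + 5.58*i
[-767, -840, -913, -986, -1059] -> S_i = -767 + -73*i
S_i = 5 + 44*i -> [5, 49, 93, 137, 181]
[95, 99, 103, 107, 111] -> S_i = 95 + 4*i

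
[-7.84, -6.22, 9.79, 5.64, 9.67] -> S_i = Random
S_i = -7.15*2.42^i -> [-7.15, -17.3, -41.87, -101.33, -245.23]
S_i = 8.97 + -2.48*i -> [8.97, 6.49, 4.01, 1.53, -0.95]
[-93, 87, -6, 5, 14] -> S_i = Random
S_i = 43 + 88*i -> [43, 131, 219, 307, 395]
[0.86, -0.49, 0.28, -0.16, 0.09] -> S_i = 0.86*(-0.57)^i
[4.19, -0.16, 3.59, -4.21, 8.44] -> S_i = Random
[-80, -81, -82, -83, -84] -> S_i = -80 + -1*i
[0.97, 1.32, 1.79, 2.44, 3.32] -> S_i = 0.97*1.36^i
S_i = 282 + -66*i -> [282, 216, 150, 84, 18]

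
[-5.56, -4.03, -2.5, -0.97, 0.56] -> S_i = -5.56 + 1.53*i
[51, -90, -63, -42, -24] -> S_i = Random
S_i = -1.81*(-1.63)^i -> [-1.81, 2.95, -4.81, 7.84, -12.78]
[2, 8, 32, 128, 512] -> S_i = 2*4^i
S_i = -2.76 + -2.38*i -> [-2.76, -5.14, -7.52, -9.9, -12.28]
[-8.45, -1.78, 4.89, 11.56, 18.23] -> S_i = -8.45 + 6.67*i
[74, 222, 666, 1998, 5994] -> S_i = 74*3^i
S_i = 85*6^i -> [85, 510, 3060, 18360, 110160]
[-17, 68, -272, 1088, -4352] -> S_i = -17*-4^i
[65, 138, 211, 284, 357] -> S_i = 65 + 73*i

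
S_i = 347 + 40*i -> [347, 387, 427, 467, 507]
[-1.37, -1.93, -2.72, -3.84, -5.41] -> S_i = -1.37*1.41^i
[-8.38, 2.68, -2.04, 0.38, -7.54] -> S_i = Random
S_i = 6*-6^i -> [6, -36, 216, -1296, 7776]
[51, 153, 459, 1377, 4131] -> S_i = 51*3^i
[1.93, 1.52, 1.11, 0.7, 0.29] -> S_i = 1.93 + -0.41*i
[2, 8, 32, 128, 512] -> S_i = 2*4^i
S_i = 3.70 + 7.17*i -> [3.7, 10.87, 18.04, 25.21, 32.38]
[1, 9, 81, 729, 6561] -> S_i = 1*9^i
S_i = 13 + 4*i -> [13, 17, 21, 25, 29]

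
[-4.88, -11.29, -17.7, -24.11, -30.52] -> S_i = -4.88 + -6.41*i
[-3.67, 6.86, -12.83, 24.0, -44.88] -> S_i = -3.67*(-1.87)^i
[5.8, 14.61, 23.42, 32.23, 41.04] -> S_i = 5.80 + 8.81*i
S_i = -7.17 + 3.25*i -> [-7.17, -3.92, -0.67, 2.58, 5.83]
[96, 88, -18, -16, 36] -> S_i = Random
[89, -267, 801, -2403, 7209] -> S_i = 89*-3^i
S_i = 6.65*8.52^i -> [6.65, 56.66, 482.73, 4112.83, 35041.29]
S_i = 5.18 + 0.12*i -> [5.18, 5.3, 5.42, 5.54, 5.66]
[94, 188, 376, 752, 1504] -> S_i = 94*2^i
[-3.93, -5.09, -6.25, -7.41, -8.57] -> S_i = -3.93 + -1.16*i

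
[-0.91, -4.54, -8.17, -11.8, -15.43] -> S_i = -0.91 + -3.63*i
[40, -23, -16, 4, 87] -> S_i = Random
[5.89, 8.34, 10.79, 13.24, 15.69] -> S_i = 5.89 + 2.45*i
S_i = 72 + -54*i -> [72, 18, -36, -90, -144]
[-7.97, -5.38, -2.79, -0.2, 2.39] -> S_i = -7.97 + 2.59*i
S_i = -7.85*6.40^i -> [-7.85, -50.24, -321.54, -2057.83, -13170.11]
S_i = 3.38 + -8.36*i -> [3.38, -4.98, -13.34, -21.7, -30.06]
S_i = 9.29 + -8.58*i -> [9.29, 0.71, -7.87, -16.45, -25.03]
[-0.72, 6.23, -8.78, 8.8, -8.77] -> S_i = Random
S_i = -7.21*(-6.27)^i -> [-7.21, 45.21, -283.45, 1777.21, -11143.08]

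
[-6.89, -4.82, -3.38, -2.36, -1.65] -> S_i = -6.89*0.70^i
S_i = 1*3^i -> [1, 3, 9, 27, 81]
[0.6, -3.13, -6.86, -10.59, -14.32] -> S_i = 0.60 + -3.73*i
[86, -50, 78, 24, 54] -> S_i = Random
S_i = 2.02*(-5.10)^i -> [2.02, -10.3, 52.54, -267.96, 1366.57]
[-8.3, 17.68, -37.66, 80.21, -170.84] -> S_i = -8.30*(-2.13)^i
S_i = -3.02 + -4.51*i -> [-3.02, -7.53, -12.04, -16.55, -21.06]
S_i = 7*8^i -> [7, 56, 448, 3584, 28672]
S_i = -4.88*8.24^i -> [-4.88, -40.21, -331.34, -2730.24, -22497.21]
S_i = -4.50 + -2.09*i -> [-4.5, -6.59, -8.68, -10.77, -12.86]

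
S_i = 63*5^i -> [63, 315, 1575, 7875, 39375]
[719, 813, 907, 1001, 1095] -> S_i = 719 + 94*i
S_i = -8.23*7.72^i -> [-8.23, -63.54, -490.49, -3786.62, -29232.71]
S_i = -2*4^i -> [-2, -8, -32, -128, -512]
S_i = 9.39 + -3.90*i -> [9.39, 5.49, 1.59, -2.31, -6.21]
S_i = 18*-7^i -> [18, -126, 882, -6174, 43218]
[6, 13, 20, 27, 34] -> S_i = 6 + 7*i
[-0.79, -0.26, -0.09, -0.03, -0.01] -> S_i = -0.79*0.33^i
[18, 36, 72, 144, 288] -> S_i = 18*2^i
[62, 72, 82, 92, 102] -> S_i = 62 + 10*i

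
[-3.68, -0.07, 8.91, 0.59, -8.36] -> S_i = Random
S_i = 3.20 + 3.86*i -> [3.2, 7.06, 10.92, 14.78, 18.64]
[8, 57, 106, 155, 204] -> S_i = 8 + 49*i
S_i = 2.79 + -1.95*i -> [2.79, 0.84, -1.11, -3.06, -5.01]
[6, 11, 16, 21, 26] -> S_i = 6 + 5*i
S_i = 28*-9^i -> [28, -252, 2268, -20412, 183708]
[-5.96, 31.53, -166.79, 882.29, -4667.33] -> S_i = -5.96*(-5.29)^i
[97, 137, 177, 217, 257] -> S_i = 97 + 40*i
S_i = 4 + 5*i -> [4, 9, 14, 19, 24]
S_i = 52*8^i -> [52, 416, 3328, 26624, 212992]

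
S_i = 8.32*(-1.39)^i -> [8.32, -11.56, 16.08, -22.34, 31.06]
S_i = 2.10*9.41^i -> [2.1, 19.76, 185.95, 1749.8, 16465.61]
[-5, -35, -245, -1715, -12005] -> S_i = -5*7^i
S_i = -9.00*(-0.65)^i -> [-9.0, 5.85, -3.8, 2.47, -1.61]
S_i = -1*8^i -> [-1, -8, -64, -512, -4096]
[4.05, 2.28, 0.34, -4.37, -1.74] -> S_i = Random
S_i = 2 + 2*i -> [2, 4, 6, 8, 10]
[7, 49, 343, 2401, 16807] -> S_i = 7*7^i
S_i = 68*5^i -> [68, 340, 1700, 8500, 42500]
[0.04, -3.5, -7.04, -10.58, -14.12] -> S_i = 0.04 + -3.54*i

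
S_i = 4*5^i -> [4, 20, 100, 500, 2500]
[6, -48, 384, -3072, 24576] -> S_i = 6*-8^i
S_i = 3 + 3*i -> [3, 6, 9, 12, 15]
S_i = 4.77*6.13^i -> [4.77, 29.24, 179.24, 1098.75, 6735.35]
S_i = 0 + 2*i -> [0, 2, 4, 6, 8]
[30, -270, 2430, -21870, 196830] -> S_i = 30*-9^i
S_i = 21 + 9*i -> [21, 30, 39, 48, 57]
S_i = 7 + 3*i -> [7, 10, 13, 16, 19]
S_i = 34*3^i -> [34, 102, 306, 918, 2754]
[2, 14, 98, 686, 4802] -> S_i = 2*7^i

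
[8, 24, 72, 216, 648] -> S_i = 8*3^i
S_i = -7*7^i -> [-7, -49, -343, -2401, -16807]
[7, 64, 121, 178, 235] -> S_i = 7 + 57*i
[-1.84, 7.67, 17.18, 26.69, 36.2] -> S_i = -1.84 + 9.51*i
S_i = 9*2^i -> [9, 18, 36, 72, 144]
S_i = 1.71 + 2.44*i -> [1.71, 4.15, 6.59, 9.03, 11.47]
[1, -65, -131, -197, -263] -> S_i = 1 + -66*i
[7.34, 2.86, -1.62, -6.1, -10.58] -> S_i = 7.34 + -4.48*i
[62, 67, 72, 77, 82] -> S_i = 62 + 5*i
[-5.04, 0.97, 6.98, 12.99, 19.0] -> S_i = -5.04 + 6.01*i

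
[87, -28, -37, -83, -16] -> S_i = Random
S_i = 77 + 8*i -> [77, 85, 93, 101, 109]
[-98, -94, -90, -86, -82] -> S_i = -98 + 4*i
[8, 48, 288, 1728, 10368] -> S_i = 8*6^i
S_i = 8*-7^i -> [8, -56, 392, -2744, 19208]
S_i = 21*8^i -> [21, 168, 1344, 10752, 86016]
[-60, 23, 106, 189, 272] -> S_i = -60 + 83*i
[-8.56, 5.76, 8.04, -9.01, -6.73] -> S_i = Random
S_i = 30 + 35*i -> [30, 65, 100, 135, 170]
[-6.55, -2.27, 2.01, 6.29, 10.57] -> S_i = -6.55 + 4.28*i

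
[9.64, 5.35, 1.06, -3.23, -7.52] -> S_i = 9.64 + -4.29*i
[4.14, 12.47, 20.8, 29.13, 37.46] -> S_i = 4.14 + 8.33*i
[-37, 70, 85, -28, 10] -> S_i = Random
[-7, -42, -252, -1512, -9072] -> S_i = -7*6^i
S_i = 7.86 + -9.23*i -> [7.86, -1.37, -10.6, -19.83, -29.06]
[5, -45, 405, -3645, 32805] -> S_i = 5*-9^i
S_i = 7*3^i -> [7, 21, 63, 189, 567]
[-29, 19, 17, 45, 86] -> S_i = Random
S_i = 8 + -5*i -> [8, 3, -2, -7, -12]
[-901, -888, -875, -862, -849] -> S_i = -901 + 13*i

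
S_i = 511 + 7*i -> [511, 518, 525, 532, 539]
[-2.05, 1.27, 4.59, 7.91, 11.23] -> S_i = -2.05 + 3.32*i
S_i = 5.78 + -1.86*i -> [5.78, 3.92, 2.06, 0.2, -1.66]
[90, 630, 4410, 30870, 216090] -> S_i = 90*7^i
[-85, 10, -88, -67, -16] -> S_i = Random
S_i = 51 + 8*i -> [51, 59, 67, 75, 83]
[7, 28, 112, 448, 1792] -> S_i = 7*4^i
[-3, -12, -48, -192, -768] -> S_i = -3*4^i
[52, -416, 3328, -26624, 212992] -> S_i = 52*-8^i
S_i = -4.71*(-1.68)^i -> [-4.71, 7.91, -13.29, 22.33, -37.52]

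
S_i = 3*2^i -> [3, 6, 12, 24, 48]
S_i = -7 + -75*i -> [-7, -82, -157, -232, -307]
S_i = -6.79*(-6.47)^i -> [-6.79, 43.93, -284.24, 1839.0, -11898.35]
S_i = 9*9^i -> [9, 81, 729, 6561, 59049]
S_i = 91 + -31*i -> [91, 60, 29, -2, -33]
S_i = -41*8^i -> [-41, -328, -2624, -20992, -167936]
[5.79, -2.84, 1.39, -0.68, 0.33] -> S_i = 5.79*(-0.49)^i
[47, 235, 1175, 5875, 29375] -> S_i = 47*5^i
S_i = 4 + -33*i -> [4, -29, -62, -95, -128]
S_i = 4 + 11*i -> [4, 15, 26, 37, 48]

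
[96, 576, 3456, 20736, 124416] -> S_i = 96*6^i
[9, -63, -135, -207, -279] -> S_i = 9 + -72*i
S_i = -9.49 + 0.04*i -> [-9.49, -9.45, -9.41, -9.37, -9.33]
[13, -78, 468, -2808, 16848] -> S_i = 13*-6^i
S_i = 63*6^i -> [63, 378, 2268, 13608, 81648]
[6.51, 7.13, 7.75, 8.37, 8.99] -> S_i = 6.51 + 0.62*i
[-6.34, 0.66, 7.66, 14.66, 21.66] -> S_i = -6.34 + 7.00*i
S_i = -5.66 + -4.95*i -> [-5.66, -10.61, -15.56, -20.51, -25.46]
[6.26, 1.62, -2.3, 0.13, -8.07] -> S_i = Random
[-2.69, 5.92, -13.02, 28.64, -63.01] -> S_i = -2.69*(-2.20)^i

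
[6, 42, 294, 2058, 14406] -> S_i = 6*7^i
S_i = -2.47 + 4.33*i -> [-2.47, 1.86, 6.19, 10.52, 14.85]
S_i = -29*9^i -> [-29, -261, -2349, -21141, -190269]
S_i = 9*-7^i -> [9, -63, 441, -3087, 21609]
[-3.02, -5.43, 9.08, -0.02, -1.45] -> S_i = Random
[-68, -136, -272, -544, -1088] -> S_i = -68*2^i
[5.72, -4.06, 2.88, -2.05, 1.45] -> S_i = 5.72*(-0.71)^i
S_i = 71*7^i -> [71, 497, 3479, 24353, 170471]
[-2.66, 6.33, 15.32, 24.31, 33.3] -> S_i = -2.66 + 8.99*i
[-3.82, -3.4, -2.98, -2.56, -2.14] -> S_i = -3.82 + 0.42*i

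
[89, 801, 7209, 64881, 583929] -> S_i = 89*9^i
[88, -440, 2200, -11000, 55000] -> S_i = 88*-5^i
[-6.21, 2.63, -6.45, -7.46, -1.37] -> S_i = Random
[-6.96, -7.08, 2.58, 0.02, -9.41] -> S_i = Random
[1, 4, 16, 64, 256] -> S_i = 1*4^i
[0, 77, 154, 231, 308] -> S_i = 0 + 77*i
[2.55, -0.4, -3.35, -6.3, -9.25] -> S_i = 2.55 + -2.95*i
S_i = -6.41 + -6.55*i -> [-6.41, -12.96, -19.51, -26.06, -32.61]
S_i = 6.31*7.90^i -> [6.31, 49.85, 393.81, 3111.08, 24577.5]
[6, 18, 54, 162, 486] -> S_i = 6*3^i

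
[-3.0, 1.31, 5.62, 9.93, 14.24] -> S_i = -3.00 + 4.31*i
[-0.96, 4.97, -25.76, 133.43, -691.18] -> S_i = -0.96*(-5.18)^i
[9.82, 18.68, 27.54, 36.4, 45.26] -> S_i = 9.82 + 8.86*i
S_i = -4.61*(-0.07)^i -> [-4.61, 0.32, -0.02, 0.0, -0.0]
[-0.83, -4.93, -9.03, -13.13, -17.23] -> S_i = -0.83 + -4.10*i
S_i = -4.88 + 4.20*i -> [-4.88, -0.68, 3.52, 7.72, 11.92]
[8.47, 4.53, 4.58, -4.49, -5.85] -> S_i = Random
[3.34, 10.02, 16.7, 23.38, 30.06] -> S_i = 3.34 + 6.68*i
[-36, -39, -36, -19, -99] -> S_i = Random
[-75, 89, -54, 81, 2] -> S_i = Random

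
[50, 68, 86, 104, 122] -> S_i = 50 + 18*i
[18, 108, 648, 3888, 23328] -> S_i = 18*6^i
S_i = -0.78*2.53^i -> [-0.78, -1.97, -4.99, -12.63, -31.96]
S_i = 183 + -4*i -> [183, 179, 175, 171, 167]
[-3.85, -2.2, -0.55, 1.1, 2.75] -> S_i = -3.85 + 1.65*i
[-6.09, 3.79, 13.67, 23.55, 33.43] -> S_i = -6.09 + 9.88*i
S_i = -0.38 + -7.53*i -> [-0.38, -7.91, -15.44, -22.97, -30.5]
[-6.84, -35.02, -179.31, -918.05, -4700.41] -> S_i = -6.84*5.12^i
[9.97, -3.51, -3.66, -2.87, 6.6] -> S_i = Random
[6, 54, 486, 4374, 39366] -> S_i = 6*9^i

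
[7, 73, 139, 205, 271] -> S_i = 7 + 66*i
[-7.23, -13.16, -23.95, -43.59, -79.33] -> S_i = -7.23*1.82^i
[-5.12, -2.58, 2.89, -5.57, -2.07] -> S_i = Random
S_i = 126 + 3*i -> [126, 129, 132, 135, 138]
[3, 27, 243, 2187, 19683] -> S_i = 3*9^i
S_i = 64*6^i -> [64, 384, 2304, 13824, 82944]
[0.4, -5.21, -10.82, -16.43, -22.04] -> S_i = 0.40 + -5.61*i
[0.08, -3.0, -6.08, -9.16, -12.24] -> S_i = 0.08 + -3.08*i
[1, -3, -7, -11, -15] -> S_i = 1 + -4*i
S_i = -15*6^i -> [-15, -90, -540, -3240, -19440]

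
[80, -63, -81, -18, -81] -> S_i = Random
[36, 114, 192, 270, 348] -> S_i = 36 + 78*i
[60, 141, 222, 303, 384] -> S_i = 60 + 81*i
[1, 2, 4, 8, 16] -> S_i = 1*2^i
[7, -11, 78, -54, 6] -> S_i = Random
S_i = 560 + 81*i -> [560, 641, 722, 803, 884]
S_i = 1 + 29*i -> [1, 30, 59, 88, 117]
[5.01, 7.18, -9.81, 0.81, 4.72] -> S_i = Random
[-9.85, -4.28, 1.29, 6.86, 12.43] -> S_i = -9.85 + 5.57*i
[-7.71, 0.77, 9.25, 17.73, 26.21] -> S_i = -7.71 + 8.48*i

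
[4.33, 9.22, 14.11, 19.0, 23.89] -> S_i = 4.33 + 4.89*i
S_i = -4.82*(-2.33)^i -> [-4.82, 11.23, -26.17, 60.97, -142.06]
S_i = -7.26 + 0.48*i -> [-7.26, -6.78, -6.3, -5.82, -5.34]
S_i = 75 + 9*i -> [75, 84, 93, 102, 111]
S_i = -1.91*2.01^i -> [-1.91, -3.84, -7.72, -15.51, -31.18]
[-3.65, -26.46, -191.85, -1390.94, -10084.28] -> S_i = -3.65*7.25^i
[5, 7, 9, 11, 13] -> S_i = 5 + 2*i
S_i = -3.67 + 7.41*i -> [-3.67, 3.74, 11.15, 18.56, 25.97]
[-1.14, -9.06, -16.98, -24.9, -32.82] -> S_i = -1.14 + -7.92*i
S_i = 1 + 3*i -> [1, 4, 7, 10, 13]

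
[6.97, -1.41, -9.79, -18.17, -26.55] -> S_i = 6.97 + -8.38*i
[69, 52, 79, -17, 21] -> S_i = Random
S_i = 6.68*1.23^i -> [6.68, 8.22, 10.11, 12.43, 15.29]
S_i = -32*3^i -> [-32, -96, -288, -864, -2592]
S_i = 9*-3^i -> [9, -27, 81, -243, 729]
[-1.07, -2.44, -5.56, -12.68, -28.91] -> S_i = -1.07*2.28^i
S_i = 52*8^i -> [52, 416, 3328, 26624, 212992]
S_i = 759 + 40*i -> [759, 799, 839, 879, 919]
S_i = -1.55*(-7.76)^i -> [-1.55, 12.03, -93.34, 724.3, -5620.55]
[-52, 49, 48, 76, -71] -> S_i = Random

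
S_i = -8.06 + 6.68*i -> [-8.06, -1.38, 5.3, 11.98, 18.66]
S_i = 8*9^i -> [8, 72, 648, 5832, 52488]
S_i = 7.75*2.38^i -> [7.75, 18.44, 43.9, 104.48, 248.66]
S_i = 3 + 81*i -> [3, 84, 165, 246, 327]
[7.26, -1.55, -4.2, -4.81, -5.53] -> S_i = Random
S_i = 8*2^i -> [8, 16, 32, 64, 128]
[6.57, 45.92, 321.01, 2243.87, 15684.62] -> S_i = 6.57*6.99^i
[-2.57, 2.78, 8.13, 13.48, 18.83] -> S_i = -2.57 + 5.35*i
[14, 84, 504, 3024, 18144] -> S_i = 14*6^i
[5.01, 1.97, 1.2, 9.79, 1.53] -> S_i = Random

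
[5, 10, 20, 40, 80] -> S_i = 5*2^i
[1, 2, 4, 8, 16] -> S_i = 1*2^i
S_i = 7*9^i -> [7, 63, 567, 5103, 45927]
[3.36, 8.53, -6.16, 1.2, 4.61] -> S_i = Random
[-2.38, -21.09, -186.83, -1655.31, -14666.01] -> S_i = -2.38*8.86^i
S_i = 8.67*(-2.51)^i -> [8.67, -21.76, 54.62, -137.1, 344.12]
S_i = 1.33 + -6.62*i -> [1.33, -5.29, -11.91, -18.53, -25.15]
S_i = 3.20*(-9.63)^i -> [3.2, -30.82, 296.76, -2857.78, 27520.42]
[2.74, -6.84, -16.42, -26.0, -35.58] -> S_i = 2.74 + -9.58*i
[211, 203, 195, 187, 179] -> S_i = 211 + -8*i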